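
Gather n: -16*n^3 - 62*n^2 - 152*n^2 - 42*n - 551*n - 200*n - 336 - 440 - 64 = -16*n^3 - 214*n^2 - 793*n - 840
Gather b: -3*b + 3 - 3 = -3*b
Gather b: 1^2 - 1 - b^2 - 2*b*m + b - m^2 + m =-b^2 + b*(1 - 2*m) - m^2 + m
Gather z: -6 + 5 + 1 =0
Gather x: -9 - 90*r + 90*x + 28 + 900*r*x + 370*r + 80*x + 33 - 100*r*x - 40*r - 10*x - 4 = 240*r + x*(800*r + 160) + 48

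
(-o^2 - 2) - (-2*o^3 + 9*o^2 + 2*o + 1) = 2*o^3 - 10*o^2 - 2*o - 3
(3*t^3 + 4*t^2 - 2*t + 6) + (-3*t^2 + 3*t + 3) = 3*t^3 + t^2 + t + 9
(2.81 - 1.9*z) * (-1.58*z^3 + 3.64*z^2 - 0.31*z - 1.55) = 3.002*z^4 - 11.3558*z^3 + 10.8174*z^2 + 2.0739*z - 4.3555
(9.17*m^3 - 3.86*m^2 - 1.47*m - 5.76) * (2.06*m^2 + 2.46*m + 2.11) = 18.8902*m^5 + 14.6066*m^4 + 6.8249*m^3 - 23.6264*m^2 - 17.2713*m - 12.1536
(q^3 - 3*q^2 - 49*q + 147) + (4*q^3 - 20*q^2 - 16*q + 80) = 5*q^3 - 23*q^2 - 65*q + 227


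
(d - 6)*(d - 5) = d^2 - 11*d + 30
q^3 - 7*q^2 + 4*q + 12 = (q - 6)*(q - 2)*(q + 1)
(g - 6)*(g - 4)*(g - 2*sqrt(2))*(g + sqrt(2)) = g^4 - 10*g^3 - sqrt(2)*g^3 + 10*sqrt(2)*g^2 + 20*g^2 - 24*sqrt(2)*g + 40*g - 96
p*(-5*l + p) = -5*l*p + p^2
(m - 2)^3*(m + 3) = m^4 - 3*m^3 - 6*m^2 + 28*m - 24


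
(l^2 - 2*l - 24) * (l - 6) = l^3 - 8*l^2 - 12*l + 144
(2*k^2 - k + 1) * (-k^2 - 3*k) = -2*k^4 - 5*k^3 + 2*k^2 - 3*k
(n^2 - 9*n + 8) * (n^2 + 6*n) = n^4 - 3*n^3 - 46*n^2 + 48*n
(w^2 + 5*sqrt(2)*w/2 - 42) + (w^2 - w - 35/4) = 2*w^2 - w + 5*sqrt(2)*w/2 - 203/4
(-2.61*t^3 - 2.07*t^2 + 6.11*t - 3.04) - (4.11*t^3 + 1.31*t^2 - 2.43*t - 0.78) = -6.72*t^3 - 3.38*t^2 + 8.54*t - 2.26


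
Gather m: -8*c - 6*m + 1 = -8*c - 6*m + 1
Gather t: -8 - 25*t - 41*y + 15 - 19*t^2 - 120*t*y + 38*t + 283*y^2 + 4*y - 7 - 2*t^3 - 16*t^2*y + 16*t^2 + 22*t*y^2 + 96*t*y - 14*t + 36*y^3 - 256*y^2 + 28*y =-2*t^3 + t^2*(-16*y - 3) + t*(22*y^2 - 24*y - 1) + 36*y^3 + 27*y^2 - 9*y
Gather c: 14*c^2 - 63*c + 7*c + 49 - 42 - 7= 14*c^2 - 56*c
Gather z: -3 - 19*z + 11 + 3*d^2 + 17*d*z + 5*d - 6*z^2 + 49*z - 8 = 3*d^2 + 5*d - 6*z^2 + z*(17*d + 30)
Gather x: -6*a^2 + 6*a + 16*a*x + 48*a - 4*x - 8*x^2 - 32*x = -6*a^2 + 54*a - 8*x^2 + x*(16*a - 36)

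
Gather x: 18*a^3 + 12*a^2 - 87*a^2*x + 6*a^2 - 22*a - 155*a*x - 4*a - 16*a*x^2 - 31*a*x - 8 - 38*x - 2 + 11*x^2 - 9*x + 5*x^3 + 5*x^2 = 18*a^3 + 18*a^2 - 26*a + 5*x^3 + x^2*(16 - 16*a) + x*(-87*a^2 - 186*a - 47) - 10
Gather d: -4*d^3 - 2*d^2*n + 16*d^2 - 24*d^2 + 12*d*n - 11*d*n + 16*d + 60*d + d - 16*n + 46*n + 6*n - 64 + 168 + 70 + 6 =-4*d^3 + d^2*(-2*n - 8) + d*(n + 77) + 36*n + 180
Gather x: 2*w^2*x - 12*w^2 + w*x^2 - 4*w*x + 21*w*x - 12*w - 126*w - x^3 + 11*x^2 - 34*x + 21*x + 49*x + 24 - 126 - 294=-12*w^2 - 138*w - x^3 + x^2*(w + 11) + x*(2*w^2 + 17*w + 36) - 396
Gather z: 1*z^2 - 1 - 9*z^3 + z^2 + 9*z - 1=-9*z^3 + 2*z^2 + 9*z - 2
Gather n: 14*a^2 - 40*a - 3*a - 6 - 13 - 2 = 14*a^2 - 43*a - 21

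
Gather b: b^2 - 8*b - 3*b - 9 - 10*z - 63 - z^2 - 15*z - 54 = b^2 - 11*b - z^2 - 25*z - 126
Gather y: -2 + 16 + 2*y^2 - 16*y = 2*y^2 - 16*y + 14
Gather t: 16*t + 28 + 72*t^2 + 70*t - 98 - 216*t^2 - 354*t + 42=-144*t^2 - 268*t - 28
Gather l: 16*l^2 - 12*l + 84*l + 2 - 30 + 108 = 16*l^2 + 72*l + 80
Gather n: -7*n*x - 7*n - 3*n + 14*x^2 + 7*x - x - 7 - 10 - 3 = n*(-7*x - 10) + 14*x^2 + 6*x - 20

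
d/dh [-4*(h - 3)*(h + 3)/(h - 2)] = 4*(-h^2 + 4*h - 9)/(h^2 - 4*h + 4)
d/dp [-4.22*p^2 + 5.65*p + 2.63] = 5.65 - 8.44*p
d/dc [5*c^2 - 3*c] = 10*c - 3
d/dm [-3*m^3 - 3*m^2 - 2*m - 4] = -9*m^2 - 6*m - 2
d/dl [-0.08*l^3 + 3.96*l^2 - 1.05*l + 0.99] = -0.24*l^2 + 7.92*l - 1.05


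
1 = 1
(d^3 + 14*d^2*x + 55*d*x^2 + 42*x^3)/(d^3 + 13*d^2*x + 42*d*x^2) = (d + x)/d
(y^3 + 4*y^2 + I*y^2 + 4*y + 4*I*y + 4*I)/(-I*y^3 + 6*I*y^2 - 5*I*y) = (I*y^3 + y^2*(-1 + 4*I) + 4*y*(-1 + I) - 4)/(y*(y^2 - 6*y + 5))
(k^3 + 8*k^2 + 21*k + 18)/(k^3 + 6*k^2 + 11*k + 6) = (k + 3)/(k + 1)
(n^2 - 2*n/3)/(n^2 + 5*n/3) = (3*n - 2)/(3*n + 5)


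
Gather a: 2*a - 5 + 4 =2*a - 1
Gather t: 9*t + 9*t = 18*t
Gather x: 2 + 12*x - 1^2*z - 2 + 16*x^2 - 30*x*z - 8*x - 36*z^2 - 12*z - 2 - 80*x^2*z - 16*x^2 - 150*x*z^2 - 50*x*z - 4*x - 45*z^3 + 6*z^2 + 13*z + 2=-80*x^2*z + x*(-150*z^2 - 80*z) - 45*z^3 - 30*z^2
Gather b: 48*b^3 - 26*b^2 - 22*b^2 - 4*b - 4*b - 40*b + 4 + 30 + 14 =48*b^3 - 48*b^2 - 48*b + 48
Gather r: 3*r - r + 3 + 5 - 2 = 2*r + 6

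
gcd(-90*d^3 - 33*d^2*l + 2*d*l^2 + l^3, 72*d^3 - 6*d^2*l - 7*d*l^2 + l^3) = 18*d^2 + 3*d*l - l^2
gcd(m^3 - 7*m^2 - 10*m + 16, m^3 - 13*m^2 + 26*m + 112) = m^2 - 6*m - 16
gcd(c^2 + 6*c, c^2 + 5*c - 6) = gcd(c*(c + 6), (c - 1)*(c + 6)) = c + 6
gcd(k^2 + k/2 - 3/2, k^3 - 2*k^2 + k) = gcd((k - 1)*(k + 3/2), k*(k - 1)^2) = k - 1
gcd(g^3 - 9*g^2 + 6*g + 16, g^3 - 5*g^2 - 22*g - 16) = g^2 - 7*g - 8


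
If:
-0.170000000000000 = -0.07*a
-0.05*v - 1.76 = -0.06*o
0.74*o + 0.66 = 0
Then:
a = 2.43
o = -0.89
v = -36.27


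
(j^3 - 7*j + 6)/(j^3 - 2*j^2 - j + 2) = (j + 3)/(j + 1)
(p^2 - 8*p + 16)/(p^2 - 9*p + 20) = (p - 4)/(p - 5)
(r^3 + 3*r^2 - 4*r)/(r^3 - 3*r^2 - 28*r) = (r - 1)/(r - 7)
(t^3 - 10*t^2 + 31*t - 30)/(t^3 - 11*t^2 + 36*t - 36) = (t - 5)/(t - 6)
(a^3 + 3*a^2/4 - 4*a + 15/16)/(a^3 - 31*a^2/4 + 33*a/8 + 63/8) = (8*a^2 + 18*a - 5)/(2*(4*a^2 - 25*a - 21))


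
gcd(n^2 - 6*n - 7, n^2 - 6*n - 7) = n^2 - 6*n - 7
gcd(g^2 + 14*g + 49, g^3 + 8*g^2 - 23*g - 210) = g + 7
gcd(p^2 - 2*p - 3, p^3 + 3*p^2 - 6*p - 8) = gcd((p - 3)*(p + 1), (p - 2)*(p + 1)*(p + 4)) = p + 1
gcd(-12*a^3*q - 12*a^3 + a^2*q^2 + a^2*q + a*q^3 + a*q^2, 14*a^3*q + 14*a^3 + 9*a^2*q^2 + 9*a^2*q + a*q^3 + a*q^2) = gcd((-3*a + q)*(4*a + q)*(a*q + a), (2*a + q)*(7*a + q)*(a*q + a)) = a*q + a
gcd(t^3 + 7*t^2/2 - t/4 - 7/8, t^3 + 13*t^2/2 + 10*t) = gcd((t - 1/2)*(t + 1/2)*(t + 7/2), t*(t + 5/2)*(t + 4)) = 1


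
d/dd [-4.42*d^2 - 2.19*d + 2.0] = -8.84*d - 2.19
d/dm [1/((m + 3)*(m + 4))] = (-2*m - 7)/(m^4 + 14*m^3 + 73*m^2 + 168*m + 144)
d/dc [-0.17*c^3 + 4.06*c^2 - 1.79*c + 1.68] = -0.51*c^2 + 8.12*c - 1.79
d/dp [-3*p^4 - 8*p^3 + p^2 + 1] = 2*p*(-6*p^2 - 12*p + 1)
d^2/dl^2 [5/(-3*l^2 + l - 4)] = 10*(9*l^2 - 3*l - (6*l - 1)^2 + 12)/(3*l^2 - l + 4)^3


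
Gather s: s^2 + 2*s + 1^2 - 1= s^2 + 2*s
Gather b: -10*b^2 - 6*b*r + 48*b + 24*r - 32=-10*b^2 + b*(48 - 6*r) + 24*r - 32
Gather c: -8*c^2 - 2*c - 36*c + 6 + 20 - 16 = -8*c^2 - 38*c + 10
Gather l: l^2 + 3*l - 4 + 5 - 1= l^2 + 3*l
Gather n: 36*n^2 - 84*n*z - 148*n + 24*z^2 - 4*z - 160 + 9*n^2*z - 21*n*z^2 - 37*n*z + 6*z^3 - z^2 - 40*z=n^2*(9*z + 36) + n*(-21*z^2 - 121*z - 148) + 6*z^3 + 23*z^2 - 44*z - 160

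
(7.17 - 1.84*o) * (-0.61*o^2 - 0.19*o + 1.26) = 1.1224*o^3 - 4.0241*o^2 - 3.6807*o + 9.0342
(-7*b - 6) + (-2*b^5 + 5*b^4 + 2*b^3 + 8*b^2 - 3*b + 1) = -2*b^5 + 5*b^4 + 2*b^3 + 8*b^2 - 10*b - 5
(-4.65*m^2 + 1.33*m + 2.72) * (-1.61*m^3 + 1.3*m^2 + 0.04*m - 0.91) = 7.4865*m^5 - 8.1863*m^4 - 2.8362*m^3 + 7.8207*m^2 - 1.1015*m - 2.4752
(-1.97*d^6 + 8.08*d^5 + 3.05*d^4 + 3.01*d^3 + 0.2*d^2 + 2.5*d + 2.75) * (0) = 0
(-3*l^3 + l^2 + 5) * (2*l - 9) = -6*l^4 + 29*l^3 - 9*l^2 + 10*l - 45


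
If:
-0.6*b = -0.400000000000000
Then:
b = 0.67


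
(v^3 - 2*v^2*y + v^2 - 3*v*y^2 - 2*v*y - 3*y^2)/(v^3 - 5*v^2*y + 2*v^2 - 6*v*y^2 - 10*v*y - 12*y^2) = (-v^2 + 3*v*y - v + 3*y)/(-v^2 + 6*v*y - 2*v + 12*y)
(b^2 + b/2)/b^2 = (b + 1/2)/b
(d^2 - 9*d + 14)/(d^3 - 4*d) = (d - 7)/(d*(d + 2))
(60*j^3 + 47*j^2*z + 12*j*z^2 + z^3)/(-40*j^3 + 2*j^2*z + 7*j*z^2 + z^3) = (3*j + z)/(-2*j + z)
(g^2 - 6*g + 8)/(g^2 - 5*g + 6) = (g - 4)/(g - 3)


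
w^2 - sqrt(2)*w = w*(w - sqrt(2))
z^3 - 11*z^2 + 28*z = z*(z - 7)*(z - 4)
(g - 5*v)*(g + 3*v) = g^2 - 2*g*v - 15*v^2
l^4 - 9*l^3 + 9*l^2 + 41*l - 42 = (l - 7)*(l - 3)*(l - 1)*(l + 2)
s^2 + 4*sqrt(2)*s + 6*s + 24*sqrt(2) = (s + 6)*(s + 4*sqrt(2))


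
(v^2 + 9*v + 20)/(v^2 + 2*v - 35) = (v^2 + 9*v + 20)/(v^2 + 2*v - 35)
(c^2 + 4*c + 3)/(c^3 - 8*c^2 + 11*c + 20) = (c + 3)/(c^2 - 9*c + 20)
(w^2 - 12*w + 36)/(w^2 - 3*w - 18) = (w - 6)/(w + 3)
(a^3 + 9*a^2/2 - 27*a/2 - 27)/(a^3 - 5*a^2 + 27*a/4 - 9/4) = 2*(2*a^2 + 15*a + 18)/(4*a^2 - 8*a + 3)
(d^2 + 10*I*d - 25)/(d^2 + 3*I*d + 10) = (d + 5*I)/(d - 2*I)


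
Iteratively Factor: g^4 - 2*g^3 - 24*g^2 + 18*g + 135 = (g - 5)*(g^3 + 3*g^2 - 9*g - 27) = (g - 5)*(g - 3)*(g^2 + 6*g + 9) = (g - 5)*(g - 3)*(g + 3)*(g + 3)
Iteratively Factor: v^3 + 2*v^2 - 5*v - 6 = (v - 2)*(v^2 + 4*v + 3) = (v - 2)*(v + 3)*(v + 1)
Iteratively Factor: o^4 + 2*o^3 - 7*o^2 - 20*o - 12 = (o + 2)*(o^3 - 7*o - 6) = (o + 1)*(o + 2)*(o^2 - o - 6) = (o + 1)*(o + 2)^2*(o - 3)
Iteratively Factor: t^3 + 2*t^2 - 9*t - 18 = (t + 3)*(t^2 - t - 6) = (t + 2)*(t + 3)*(t - 3)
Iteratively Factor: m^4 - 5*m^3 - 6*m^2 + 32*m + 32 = (m - 4)*(m^3 - m^2 - 10*m - 8) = (m - 4)*(m + 2)*(m^2 - 3*m - 4) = (m - 4)*(m + 1)*(m + 2)*(m - 4)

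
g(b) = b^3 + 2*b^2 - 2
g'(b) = 3*b^2 + 4*b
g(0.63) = -0.96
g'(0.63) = 3.71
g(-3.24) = -15.02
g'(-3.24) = 18.53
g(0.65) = -0.88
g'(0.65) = 3.87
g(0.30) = -1.79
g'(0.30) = 1.47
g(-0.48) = -1.65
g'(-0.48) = -1.23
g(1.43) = 5.01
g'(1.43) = 11.85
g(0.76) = -0.41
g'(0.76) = 4.77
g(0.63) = -0.96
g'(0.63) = 3.71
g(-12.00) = -1442.00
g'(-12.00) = 384.00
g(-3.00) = -11.00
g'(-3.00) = 15.00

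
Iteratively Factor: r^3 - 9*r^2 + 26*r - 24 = (r - 4)*(r^2 - 5*r + 6) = (r - 4)*(r - 3)*(r - 2)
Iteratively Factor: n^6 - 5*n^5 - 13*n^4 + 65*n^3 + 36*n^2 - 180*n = (n + 2)*(n^5 - 7*n^4 + n^3 + 63*n^2 - 90*n) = (n + 2)*(n + 3)*(n^4 - 10*n^3 + 31*n^2 - 30*n) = n*(n + 2)*(n + 3)*(n^3 - 10*n^2 + 31*n - 30) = n*(n - 5)*(n + 2)*(n + 3)*(n^2 - 5*n + 6) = n*(n - 5)*(n - 3)*(n + 2)*(n + 3)*(n - 2)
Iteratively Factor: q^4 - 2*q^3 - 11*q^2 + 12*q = (q - 1)*(q^3 - q^2 - 12*q) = (q - 1)*(q + 3)*(q^2 - 4*q) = (q - 4)*(q - 1)*(q + 3)*(q)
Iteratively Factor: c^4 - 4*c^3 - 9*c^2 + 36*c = (c)*(c^3 - 4*c^2 - 9*c + 36) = c*(c + 3)*(c^2 - 7*c + 12) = c*(c - 3)*(c + 3)*(c - 4)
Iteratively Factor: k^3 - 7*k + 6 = (k - 1)*(k^2 + k - 6) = (k - 1)*(k + 3)*(k - 2)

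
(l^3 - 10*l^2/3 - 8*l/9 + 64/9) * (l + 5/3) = l^4 - 5*l^3/3 - 58*l^2/9 + 152*l/27 + 320/27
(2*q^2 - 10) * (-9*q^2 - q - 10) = -18*q^4 - 2*q^3 + 70*q^2 + 10*q + 100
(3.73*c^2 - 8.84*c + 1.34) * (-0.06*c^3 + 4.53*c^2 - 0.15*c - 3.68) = -0.2238*c^5 + 17.4273*c^4 - 40.6851*c^3 - 6.3302*c^2 + 32.3302*c - 4.9312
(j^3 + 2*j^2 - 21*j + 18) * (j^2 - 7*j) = j^5 - 5*j^4 - 35*j^3 + 165*j^2 - 126*j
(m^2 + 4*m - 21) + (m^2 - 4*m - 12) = 2*m^2 - 33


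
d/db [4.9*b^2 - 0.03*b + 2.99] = 9.8*b - 0.03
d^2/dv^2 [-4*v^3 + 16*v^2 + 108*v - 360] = 32 - 24*v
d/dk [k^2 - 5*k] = 2*k - 5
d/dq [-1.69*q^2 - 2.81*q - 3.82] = -3.38*q - 2.81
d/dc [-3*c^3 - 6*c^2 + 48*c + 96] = -9*c^2 - 12*c + 48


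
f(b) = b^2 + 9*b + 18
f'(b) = 2*b + 9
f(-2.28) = 2.68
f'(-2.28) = 4.44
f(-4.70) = -2.21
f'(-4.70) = -0.40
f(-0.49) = 13.83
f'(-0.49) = 8.02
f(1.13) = 29.45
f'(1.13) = 11.26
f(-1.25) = 8.31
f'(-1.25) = 6.50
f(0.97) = 27.67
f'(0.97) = 10.94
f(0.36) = 21.37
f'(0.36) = 9.72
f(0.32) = 20.98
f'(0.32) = 9.64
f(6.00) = 108.00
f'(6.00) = 21.00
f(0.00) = 18.00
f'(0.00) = 9.00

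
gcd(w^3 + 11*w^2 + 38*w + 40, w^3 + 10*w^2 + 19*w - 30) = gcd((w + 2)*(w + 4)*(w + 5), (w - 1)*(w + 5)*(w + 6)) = w + 5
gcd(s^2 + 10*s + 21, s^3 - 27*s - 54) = s + 3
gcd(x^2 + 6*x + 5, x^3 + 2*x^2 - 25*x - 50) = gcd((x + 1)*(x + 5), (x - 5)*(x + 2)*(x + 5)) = x + 5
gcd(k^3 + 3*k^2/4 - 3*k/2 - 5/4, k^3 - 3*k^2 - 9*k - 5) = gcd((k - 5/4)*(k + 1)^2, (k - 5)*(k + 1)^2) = k^2 + 2*k + 1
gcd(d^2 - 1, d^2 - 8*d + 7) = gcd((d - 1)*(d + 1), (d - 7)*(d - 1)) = d - 1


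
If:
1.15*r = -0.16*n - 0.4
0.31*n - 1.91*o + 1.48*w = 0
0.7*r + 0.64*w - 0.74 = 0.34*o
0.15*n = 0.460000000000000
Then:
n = 3.07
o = 3.48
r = -0.77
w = 3.85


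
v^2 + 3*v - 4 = (v - 1)*(v + 4)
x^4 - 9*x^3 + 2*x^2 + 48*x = x*(x - 8)*(x - 3)*(x + 2)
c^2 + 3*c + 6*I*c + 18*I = (c + 3)*(c + 6*I)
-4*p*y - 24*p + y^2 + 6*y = (-4*p + y)*(y + 6)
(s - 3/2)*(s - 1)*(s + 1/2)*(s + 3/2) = s^4 - s^3/2 - 11*s^2/4 + 9*s/8 + 9/8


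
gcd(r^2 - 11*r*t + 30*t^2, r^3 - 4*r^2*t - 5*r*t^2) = r - 5*t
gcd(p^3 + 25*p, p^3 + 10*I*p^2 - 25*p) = p^2 + 5*I*p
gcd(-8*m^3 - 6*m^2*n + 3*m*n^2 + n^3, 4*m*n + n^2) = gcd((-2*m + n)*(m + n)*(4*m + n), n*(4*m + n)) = 4*m + n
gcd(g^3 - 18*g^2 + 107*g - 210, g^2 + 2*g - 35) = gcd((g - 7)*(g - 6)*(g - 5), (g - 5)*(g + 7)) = g - 5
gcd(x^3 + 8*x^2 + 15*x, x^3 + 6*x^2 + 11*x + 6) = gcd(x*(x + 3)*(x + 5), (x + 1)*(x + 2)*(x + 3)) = x + 3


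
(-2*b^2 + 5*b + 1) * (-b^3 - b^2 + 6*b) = 2*b^5 - 3*b^4 - 18*b^3 + 29*b^2 + 6*b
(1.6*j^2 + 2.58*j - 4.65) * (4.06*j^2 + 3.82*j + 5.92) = 6.496*j^4 + 16.5868*j^3 + 0.448599999999997*j^2 - 2.4894*j - 27.528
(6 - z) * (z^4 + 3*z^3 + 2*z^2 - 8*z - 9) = -z^5 + 3*z^4 + 16*z^3 + 20*z^2 - 39*z - 54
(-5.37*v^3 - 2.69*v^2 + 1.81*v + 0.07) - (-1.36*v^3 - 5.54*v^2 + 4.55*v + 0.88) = -4.01*v^3 + 2.85*v^2 - 2.74*v - 0.81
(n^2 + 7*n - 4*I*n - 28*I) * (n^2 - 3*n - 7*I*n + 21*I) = n^4 + 4*n^3 - 11*I*n^3 - 49*n^2 - 44*I*n^2 - 112*n + 231*I*n + 588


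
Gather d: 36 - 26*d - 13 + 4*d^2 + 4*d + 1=4*d^2 - 22*d + 24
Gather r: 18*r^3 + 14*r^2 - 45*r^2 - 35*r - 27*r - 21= 18*r^3 - 31*r^2 - 62*r - 21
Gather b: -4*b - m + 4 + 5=-4*b - m + 9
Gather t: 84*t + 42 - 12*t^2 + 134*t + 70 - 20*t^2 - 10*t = -32*t^2 + 208*t + 112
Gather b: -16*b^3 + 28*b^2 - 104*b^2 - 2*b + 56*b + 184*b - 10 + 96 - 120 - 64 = -16*b^3 - 76*b^2 + 238*b - 98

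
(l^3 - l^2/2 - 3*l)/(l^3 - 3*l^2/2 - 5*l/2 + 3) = l/(l - 1)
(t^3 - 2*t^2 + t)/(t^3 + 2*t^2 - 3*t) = (t - 1)/(t + 3)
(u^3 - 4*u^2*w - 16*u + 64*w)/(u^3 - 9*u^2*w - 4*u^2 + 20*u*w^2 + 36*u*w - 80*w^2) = (u + 4)/(u - 5*w)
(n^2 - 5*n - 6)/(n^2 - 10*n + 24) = (n + 1)/(n - 4)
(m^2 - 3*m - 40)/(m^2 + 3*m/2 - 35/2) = 2*(m - 8)/(2*m - 7)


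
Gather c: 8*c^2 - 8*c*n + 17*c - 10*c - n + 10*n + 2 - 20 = 8*c^2 + c*(7 - 8*n) + 9*n - 18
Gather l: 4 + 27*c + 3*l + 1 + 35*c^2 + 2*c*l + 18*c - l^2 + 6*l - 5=35*c^2 + 45*c - l^2 + l*(2*c + 9)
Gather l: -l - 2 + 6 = 4 - l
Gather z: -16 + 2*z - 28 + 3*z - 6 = 5*z - 50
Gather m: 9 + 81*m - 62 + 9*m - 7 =90*m - 60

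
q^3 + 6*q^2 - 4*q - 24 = (q - 2)*(q + 2)*(q + 6)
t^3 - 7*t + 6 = (t - 2)*(t - 1)*(t + 3)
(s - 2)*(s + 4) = s^2 + 2*s - 8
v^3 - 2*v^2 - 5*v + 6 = (v - 3)*(v - 1)*(v + 2)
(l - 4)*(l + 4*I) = l^2 - 4*l + 4*I*l - 16*I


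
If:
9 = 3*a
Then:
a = 3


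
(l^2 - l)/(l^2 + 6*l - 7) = l/(l + 7)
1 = 1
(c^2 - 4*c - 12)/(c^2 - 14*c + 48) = (c + 2)/(c - 8)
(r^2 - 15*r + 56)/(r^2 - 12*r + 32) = (r - 7)/(r - 4)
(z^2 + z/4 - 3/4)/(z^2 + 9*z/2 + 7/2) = (4*z - 3)/(2*(2*z + 7))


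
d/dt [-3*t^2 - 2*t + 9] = -6*t - 2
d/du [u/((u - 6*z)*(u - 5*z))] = -u^2/((u - 6*z)^2*(u - 5*z)^2) + 30*z^2/((u - 6*z)^2*(u - 5*z)^2)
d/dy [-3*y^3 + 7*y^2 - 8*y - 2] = -9*y^2 + 14*y - 8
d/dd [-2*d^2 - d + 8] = -4*d - 1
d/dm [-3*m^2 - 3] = -6*m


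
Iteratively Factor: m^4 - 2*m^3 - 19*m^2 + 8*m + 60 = (m + 3)*(m^3 - 5*m^2 - 4*m + 20) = (m - 5)*(m + 3)*(m^2 - 4) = (m - 5)*(m + 2)*(m + 3)*(m - 2)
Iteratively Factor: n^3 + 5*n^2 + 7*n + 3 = (n + 1)*(n^2 + 4*n + 3) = (n + 1)*(n + 3)*(n + 1)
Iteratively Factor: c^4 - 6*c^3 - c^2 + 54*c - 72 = (c - 3)*(c^3 - 3*c^2 - 10*c + 24) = (c - 4)*(c - 3)*(c^2 + c - 6) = (c - 4)*(c - 3)*(c - 2)*(c + 3)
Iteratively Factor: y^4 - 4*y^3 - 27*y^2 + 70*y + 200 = (y - 5)*(y^3 + y^2 - 22*y - 40) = (y - 5)*(y + 2)*(y^2 - y - 20) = (y - 5)*(y + 2)*(y + 4)*(y - 5)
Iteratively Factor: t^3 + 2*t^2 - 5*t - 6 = (t + 3)*(t^2 - t - 2) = (t + 1)*(t + 3)*(t - 2)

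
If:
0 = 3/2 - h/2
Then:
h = 3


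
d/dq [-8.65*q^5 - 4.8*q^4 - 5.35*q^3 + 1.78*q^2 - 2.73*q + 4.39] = -43.25*q^4 - 19.2*q^3 - 16.05*q^2 + 3.56*q - 2.73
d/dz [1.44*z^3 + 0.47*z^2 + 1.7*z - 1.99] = 4.32*z^2 + 0.94*z + 1.7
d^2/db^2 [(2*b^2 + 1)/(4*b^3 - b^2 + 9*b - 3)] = 2*(32*b^6 - 120*b^4 + 154*b^3 + 93*b^2 + 9*b + 96)/(64*b^9 - 48*b^8 + 444*b^7 - 361*b^6 + 1071*b^5 - 900*b^4 + 999*b^3 - 756*b^2 + 243*b - 27)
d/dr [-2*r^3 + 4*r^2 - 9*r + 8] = -6*r^2 + 8*r - 9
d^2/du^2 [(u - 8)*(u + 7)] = 2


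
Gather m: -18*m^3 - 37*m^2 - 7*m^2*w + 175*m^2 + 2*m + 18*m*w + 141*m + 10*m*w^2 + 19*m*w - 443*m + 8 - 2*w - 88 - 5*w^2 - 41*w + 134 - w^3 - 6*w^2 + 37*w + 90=-18*m^3 + m^2*(138 - 7*w) + m*(10*w^2 + 37*w - 300) - w^3 - 11*w^2 - 6*w + 144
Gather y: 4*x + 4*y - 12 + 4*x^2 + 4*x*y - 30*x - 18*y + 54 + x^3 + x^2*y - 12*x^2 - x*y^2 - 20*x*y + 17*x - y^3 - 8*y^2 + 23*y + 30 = x^3 - 8*x^2 - 9*x - y^3 + y^2*(-x - 8) + y*(x^2 - 16*x + 9) + 72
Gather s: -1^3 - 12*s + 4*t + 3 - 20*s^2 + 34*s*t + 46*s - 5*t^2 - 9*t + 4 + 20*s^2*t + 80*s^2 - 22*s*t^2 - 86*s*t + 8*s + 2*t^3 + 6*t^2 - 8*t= s^2*(20*t + 60) + s*(-22*t^2 - 52*t + 42) + 2*t^3 + t^2 - 13*t + 6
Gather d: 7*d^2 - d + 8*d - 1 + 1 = 7*d^2 + 7*d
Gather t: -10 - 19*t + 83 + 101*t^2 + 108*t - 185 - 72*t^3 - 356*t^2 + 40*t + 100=-72*t^3 - 255*t^2 + 129*t - 12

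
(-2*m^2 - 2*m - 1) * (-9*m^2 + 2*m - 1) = 18*m^4 + 14*m^3 + 7*m^2 + 1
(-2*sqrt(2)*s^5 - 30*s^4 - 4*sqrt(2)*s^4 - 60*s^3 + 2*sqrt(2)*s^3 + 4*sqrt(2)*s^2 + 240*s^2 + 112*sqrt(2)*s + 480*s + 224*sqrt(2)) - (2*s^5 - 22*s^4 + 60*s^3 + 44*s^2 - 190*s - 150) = -2*sqrt(2)*s^5 - 2*s^5 - 8*s^4 - 4*sqrt(2)*s^4 - 120*s^3 + 2*sqrt(2)*s^3 + 4*sqrt(2)*s^2 + 196*s^2 + 112*sqrt(2)*s + 670*s + 150 + 224*sqrt(2)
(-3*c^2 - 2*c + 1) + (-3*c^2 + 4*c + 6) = -6*c^2 + 2*c + 7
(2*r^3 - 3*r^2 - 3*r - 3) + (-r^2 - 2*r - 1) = 2*r^3 - 4*r^2 - 5*r - 4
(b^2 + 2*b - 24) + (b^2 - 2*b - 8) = 2*b^2 - 32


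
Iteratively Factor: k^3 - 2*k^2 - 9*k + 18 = (k - 2)*(k^2 - 9) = (k - 2)*(k + 3)*(k - 3)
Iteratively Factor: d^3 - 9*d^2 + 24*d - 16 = (d - 1)*(d^2 - 8*d + 16) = (d - 4)*(d - 1)*(d - 4)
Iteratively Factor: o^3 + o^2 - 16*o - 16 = (o - 4)*(o^2 + 5*o + 4) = (o - 4)*(o + 4)*(o + 1)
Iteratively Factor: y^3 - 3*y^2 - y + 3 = (y + 1)*(y^2 - 4*y + 3) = (y - 1)*(y + 1)*(y - 3)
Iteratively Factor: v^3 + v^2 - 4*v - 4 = (v + 2)*(v^2 - v - 2) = (v - 2)*(v + 2)*(v + 1)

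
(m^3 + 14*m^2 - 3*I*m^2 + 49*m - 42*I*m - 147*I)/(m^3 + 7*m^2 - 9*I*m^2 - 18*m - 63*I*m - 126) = (m + 7)/(m - 6*I)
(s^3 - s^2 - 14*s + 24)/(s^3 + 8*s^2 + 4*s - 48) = (s - 3)/(s + 6)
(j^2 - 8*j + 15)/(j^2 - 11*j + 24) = (j - 5)/(j - 8)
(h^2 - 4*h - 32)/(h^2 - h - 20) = (h - 8)/(h - 5)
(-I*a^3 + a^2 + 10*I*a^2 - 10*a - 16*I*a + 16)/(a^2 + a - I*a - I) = (-I*a^3 + a^2*(1 + 10*I) + a*(-10 - 16*I) + 16)/(a^2 + a*(1 - I) - I)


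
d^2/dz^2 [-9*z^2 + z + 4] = -18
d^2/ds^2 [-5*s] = 0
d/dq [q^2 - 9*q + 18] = 2*q - 9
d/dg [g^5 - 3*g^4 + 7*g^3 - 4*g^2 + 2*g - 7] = 5*g^4 - 12*g^3 + 21*g^2 - 8*g + 2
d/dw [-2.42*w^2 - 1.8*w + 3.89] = -4.84*w - 1.8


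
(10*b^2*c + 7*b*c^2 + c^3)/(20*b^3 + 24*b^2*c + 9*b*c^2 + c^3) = c/(2*b + c)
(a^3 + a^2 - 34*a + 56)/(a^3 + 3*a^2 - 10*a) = (a^2 + 3*a - 28)/(a*(a + 5))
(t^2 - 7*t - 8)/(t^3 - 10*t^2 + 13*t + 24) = 1/(t - 3)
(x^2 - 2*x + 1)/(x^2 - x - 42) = (-x^2 + 2*x - 1)/(-x^2 + x + 42)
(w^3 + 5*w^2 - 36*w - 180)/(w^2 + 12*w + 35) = (w^2 - 36)/(w + 7)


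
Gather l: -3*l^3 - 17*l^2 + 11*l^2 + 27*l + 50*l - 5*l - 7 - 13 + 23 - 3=-3*l^3 - 6*l^2 + 72*l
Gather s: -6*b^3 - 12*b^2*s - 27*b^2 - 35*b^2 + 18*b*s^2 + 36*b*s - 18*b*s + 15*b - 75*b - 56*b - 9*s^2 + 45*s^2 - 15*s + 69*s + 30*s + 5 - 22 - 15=-6*b^3 - 62*b^2 - 116*b + s^2*(18*b + 36) + s*(-12*b^2 + 18*b + 84) - 32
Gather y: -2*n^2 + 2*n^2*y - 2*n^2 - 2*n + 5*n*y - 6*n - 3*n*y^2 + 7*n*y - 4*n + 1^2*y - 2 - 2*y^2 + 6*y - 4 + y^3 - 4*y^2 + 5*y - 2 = -4*n^2 - 12*n + y^3 + y^2*(-3*n - 6) + y*(2*n^2 + 12*n + 12) - 8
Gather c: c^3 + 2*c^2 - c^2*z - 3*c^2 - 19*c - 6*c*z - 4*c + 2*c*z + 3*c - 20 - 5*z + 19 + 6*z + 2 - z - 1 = c^3 + c^2*(-z - 1) + c*(-4*z - 20)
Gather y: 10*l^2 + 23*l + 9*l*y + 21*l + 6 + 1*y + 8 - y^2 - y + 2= 10*l^2 + 9*l*y + 44*l - y^2 + 16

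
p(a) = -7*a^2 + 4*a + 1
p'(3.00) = -38.00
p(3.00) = -50.00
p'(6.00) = -80.00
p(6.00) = -227.00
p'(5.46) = -72.44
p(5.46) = -185.84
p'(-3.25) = 49.50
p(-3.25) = -85.94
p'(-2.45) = 38.30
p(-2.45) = -50.82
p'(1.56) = -17.84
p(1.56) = -9.80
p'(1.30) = -14.20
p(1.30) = -5.63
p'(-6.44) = 94.16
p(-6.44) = -315.08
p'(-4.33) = 64.62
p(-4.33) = -147.56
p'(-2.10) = 33.40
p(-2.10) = -38.27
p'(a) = 4 - 14*a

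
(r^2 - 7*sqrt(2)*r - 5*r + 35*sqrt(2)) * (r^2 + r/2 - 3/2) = r^4 - 7*sqrt(2)*r^3 - 9*r^3/2 - 4*r^2 + 63*sqrt(2)*r^2/2 + 15*r/2 + 28*sqrt(2)*r - 105*sqrt(2)/2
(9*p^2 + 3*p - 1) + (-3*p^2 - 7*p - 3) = 6*p^2 - 4*p - 4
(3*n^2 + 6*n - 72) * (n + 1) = 3*n^3 + 9*n^2 - 66*n - 72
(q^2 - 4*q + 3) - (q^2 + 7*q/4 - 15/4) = 27/4 - 23*q/4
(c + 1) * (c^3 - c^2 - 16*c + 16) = c^4 - 17*c^2 + 16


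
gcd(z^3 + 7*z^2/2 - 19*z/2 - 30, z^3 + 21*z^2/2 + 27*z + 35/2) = z + 5/2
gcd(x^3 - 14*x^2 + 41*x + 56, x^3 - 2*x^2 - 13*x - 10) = x + 1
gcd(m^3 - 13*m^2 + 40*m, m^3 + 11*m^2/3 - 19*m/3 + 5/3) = 1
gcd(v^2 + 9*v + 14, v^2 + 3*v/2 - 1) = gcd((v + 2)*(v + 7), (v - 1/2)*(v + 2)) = v + 2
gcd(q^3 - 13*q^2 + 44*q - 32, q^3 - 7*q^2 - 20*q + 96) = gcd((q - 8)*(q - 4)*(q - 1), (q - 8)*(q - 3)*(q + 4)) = q - 8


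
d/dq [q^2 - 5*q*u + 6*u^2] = 2*q - 5*u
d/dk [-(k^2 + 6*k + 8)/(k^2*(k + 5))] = (k^3 + 12*k^2 + 54*k + 80)/(k^3*(k^2 + 10*k + 25))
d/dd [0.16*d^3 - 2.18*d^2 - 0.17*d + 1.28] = 0.48*d^2 - 4.36*d - 0.17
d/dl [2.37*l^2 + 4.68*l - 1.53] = 4.74*l + 4.68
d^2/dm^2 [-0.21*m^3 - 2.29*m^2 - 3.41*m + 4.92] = -1.26*m - 4.58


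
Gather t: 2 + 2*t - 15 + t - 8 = 3*t - 21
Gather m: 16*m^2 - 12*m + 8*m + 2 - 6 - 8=16*m^2 - 4*m - 12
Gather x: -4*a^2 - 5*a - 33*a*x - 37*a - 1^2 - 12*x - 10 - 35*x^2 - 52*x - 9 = -4*a^2 - 42*a - 35*x^2 + x*(-33*a - 64) - 20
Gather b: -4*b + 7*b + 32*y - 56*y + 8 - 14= 3*b - 24*y - 6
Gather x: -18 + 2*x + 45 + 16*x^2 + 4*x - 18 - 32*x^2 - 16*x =-16*x^2 - 10*x + 9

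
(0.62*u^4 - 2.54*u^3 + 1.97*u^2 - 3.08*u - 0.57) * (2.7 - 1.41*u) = -0.8742*u^5 + 5.2554*u^4 - 9.6357*u^3 + 9.6618*u^2 - 7.5123*u - 1.539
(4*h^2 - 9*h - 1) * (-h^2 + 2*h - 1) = -4*h^4 + 17*h^3 - 21*h^2 + 7*h + 1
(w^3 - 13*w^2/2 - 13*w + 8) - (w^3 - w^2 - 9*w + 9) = -11*w^2/2 - 4*w - 1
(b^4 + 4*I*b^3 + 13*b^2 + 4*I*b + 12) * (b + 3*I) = b^5 + 7*I*b^4 + b^3 + 43*I*b^2 + 36*I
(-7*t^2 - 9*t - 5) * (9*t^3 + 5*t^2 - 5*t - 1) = -63*t^5 - 116*t^4 - 55*t^3 + 27*t^2 + 34*t + 5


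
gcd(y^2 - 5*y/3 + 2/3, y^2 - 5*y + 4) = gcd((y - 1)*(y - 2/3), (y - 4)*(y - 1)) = y - 1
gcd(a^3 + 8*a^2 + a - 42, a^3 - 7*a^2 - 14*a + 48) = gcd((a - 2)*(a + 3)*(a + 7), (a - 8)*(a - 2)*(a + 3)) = a^2 + a - 6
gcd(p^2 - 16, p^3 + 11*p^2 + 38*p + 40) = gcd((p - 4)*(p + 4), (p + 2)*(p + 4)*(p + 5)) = p + 4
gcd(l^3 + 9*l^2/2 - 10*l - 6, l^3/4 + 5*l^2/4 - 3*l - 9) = l + 6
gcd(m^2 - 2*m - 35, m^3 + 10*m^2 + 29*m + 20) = m + 5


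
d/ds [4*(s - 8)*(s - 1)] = 8*s - 36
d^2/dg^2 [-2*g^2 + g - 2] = -4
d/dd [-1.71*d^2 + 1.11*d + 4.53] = 1.11 - 3.42*d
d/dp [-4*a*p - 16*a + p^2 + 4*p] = -4*a + 2*p + 4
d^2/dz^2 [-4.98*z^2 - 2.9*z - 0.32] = -9.96000000000000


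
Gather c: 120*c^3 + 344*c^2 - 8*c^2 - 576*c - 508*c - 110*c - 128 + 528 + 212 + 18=120*c^3 + 336*c^2 - 1194*c + 630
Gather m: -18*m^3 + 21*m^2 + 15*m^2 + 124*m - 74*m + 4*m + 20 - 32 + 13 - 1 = -18*m^3 + 36*m^2 + 54*m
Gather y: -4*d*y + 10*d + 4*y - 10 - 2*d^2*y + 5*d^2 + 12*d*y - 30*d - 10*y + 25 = 5*d^2 - 20*d + y*(-2*d^2 + 8*d - 6) + 15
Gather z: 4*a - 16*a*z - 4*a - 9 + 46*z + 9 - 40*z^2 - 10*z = -40*z^2 + z*(36 - 16*a)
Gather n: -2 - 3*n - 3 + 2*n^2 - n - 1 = 2*n^2 - 4*n - 6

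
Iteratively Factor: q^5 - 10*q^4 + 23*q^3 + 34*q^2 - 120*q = (q - 5)*(q^4 - 5*q^3 - 2*q^2 + 24*q) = q*(q - 5)*(q^3 - 5*q^2 - 2*q + 24) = q*(q - 5)*(q - 3)*(q^2 - 2*q - 8) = q*(q - 5)*(q - 4)*(q - 3)*(q + 2)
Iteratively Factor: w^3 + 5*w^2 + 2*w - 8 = (w - 1)*(w^2 + 6*w + 8) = (w - 1)*(w + 2)*(w + 4)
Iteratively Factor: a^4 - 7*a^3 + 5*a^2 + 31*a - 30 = (a + 2)*(a^3 - 9*a^2 + 23*a - 15) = (a - 1)*(a + 2)*(a^2 - 8*a + 15) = (a - 3)*(a - 1)*(a + 2)*(a - 5)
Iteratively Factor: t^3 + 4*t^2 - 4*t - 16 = (t + 4)*(t^2 - 4) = (t + 2)*(t + 4)*(t - 2)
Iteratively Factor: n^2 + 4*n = (n + 4)*(n)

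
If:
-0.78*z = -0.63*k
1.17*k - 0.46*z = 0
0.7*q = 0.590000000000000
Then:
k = 0.00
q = 0.84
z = 0.00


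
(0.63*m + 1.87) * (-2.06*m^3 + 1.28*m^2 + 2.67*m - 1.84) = -1.2978*m^4 - 3.0458*m^3 + 4.0757*m^2 + 3.8337*m - 3.4408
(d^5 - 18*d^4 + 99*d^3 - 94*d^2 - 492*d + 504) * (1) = d^5 - 18*d^4 + 99*d^3 - 94*d^2 - 492*d + 504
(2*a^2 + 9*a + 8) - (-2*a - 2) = 2*a^2 + 11*a + 10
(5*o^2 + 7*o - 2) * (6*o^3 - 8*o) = 30*o^5 + 42*o^4 - 52*o^3 - 56*o^2 + 16*o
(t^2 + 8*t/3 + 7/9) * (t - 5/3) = t^3 + t^2 - 11*t/3 - 35/27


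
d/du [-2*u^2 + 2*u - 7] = 2 - 4*u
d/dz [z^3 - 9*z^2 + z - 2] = 3*z^2 - 18*z + 1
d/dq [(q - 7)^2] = 2*q - 14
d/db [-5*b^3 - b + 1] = -15*b^2 - 1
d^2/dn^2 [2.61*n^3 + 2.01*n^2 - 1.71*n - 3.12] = 15.66*n + 4.02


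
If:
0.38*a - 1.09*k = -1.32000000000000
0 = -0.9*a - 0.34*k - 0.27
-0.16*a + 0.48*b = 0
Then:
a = -0.67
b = -0.22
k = 0.98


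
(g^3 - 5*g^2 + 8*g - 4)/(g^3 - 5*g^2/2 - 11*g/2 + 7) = 2*(g^2 - 4*g + 4)/(2*g^2 - 3*g - 14)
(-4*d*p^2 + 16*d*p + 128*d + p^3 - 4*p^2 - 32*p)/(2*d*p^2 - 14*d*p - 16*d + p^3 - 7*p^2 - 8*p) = (-4*d*p - 16*d + p^2 + 4*p)/(2*d*p + 2*d + p^2 + p)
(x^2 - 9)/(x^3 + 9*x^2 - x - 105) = (x + 3)/(x^2 + 12*x + 35)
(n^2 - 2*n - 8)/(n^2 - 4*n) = (n + 2)/n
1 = 1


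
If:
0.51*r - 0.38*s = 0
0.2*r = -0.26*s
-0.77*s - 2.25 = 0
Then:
No Solution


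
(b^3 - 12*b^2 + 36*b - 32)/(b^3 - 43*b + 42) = (b^3 - 12*b^2 + 36*b - 32)/(b^3 - 43*b + 42)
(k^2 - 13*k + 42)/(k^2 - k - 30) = (k - 7)/(k + 5)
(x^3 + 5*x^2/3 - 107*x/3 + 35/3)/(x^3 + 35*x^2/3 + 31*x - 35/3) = (x - 5)/(x + 5)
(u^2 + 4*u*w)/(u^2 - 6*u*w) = (u + 4*w)/(u - 6*w)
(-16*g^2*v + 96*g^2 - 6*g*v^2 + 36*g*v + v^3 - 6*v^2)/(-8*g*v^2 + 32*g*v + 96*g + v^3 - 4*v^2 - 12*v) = (2*g + v)/(v + 2)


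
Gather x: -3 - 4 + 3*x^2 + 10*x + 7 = 3*x^2 + 10*x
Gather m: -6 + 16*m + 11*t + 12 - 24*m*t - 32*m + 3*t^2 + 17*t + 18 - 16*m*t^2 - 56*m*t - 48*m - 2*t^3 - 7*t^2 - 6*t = m*(-16*t^2 - 80*t - 64) - 2*t^3 - 4*t^2 + 22*t + 24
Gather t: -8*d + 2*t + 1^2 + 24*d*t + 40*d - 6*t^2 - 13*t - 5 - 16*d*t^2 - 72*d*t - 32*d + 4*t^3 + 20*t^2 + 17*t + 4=4*t^3 + t^2*(14 - 16*d) + t*(6 - 48*d)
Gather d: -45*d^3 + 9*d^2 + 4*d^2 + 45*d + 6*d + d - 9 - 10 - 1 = -45*d^3 + 13*d^2 + 52*d - 20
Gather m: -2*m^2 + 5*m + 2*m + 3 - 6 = -2*m^2 + 7*m - 3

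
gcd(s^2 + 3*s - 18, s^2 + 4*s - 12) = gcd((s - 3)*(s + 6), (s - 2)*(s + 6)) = s + 6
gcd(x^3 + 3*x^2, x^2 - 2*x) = x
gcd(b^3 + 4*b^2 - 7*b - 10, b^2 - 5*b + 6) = b - 2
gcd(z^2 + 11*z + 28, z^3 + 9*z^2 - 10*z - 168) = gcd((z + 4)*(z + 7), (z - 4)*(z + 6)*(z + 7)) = z + 7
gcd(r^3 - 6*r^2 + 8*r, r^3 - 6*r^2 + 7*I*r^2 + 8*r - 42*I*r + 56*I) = r^2 - 6*r + 8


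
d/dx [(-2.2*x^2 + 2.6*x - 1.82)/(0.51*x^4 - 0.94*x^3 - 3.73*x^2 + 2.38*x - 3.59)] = (2.244*x^5 - 6.046*x^4 + 8.6008*x^3 - 0.670400000000001*x^2 + 2.2188*x - 5.0024)/(0.2601*x^8 - 0.9588*x^7 - 2.921*x^6 + 9.44*x^5 + 5.7767*x^4 - 11.0056*x^3 + 32.4458*x^2 - 17.0884*x + 12.8881)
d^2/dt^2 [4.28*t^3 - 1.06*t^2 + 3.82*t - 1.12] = 25.68*t - 2.12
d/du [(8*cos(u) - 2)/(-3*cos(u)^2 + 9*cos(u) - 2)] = 2*(-12*cos(u)^2 + 6*cos(u) - 1)*sin(u)/(3*sin(u)^2 + 9*cos(u) - 5)^2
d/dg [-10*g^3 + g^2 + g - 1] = -30*g^2 + 2*g + 1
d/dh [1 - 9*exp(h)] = -9*exp(h)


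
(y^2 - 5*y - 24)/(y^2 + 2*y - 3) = (y - 8)/(y - 1)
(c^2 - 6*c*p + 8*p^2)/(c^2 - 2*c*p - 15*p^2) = (-c^2 + 6*c*p - 8*p^2)/(-c^2 + 2*c*p + 15*p^2)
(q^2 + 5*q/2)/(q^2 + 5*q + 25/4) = 2*q/(2*q + 5)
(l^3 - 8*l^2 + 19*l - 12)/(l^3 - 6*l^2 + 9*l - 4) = (l - 3)/(l - 1)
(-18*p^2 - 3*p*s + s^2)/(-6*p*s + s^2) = (3*p + s)/s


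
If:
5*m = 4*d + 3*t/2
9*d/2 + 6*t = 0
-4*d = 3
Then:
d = -3/4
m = -69/160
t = 9/16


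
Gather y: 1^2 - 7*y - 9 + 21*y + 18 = 14*y + 10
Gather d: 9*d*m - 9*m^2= 9*d*m - 9*m^2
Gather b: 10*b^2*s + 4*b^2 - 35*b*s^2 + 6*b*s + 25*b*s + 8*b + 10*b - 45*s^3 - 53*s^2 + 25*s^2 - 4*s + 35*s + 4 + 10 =b^2*(10*s + 4) + b*(-35*s^2 + 31*s + 18) - 45*s^3 - 28*s^2 + 31*s + 14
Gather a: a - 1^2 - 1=a - 2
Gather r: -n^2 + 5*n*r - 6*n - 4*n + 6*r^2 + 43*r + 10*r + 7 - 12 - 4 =-n^2 - 10*n + 6*r^2 + r*(5*n + 53) - 9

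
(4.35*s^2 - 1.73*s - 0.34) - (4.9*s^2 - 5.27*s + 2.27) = -0.550000000000001*s^2 + 3.54*s - 2.61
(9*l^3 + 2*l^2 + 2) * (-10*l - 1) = -90*l^4 - 29*l^3 - 2*l^2 - 20*l - 2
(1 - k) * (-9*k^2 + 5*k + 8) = 9*k^3 - 14*k^2 - 3*k + 8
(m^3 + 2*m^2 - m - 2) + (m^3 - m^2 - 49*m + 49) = 2*m^3 + m^2 - 50*m + 47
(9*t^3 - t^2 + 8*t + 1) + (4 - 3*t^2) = 9*t^3 - 4*t^2 + 8*t + 5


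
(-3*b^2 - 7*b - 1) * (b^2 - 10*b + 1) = -3*b^4 + 23*b^3 + 66*b^2 + 3*b - 1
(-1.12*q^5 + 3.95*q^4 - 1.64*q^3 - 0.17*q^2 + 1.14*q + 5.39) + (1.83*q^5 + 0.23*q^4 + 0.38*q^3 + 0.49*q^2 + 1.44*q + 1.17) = 0.71*q^5 + 4.18*q^4 - 1.26*q^3 + 0.32*q^2 + 2.58*q + 6.56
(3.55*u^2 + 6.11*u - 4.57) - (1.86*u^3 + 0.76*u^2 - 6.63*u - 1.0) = -1.86*u^3 + 2.79*u^2 + 12.74*u - 3.57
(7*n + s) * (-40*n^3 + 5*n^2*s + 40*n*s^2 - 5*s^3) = -280*n^4 - 5*n^3*s + 285*n^2*s^2 + 5*n*s^3 - 5*s^4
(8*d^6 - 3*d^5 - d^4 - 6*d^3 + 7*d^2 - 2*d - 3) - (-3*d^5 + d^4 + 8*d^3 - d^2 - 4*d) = 8*d^6 - 2*d^4 - 14*d^3 + 8*d^2 + 2*d - 3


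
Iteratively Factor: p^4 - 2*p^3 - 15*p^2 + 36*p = (p)*(p^3 - 2*p^2 - 15*p + 36) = p*(p - 3)*(p^2 + p - 12) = p*(p - 3)^2*(p + 4)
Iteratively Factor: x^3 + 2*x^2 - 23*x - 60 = (x + 4)*(x^2 - 2*x - 15) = (x + 3)*(x + 4)*(x - 5)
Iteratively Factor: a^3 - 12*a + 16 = (a + 4)*(a^2 - 4*a + 4) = (a - 2)*(a + 4)*(a - 2)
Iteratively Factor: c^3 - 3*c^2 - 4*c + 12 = (c - 3)*(c^2 - 4) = (c - 3)*(c - 2)*(c + 2)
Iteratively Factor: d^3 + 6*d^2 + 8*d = (d)*(d^2 + 6*d + 8) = d*(d + 4)*(d + 2)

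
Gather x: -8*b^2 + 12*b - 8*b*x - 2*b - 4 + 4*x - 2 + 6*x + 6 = -8*b^2 + 10*b + x*(10 - 8*b)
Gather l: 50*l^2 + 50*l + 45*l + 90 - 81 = 50*l^2 + 95*l + 9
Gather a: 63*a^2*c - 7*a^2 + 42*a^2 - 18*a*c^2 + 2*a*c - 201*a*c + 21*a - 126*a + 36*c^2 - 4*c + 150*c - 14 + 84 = a^2*(63*c + 35) + a*(-18*c^2 - 199*c - 105) + 36*c^2 + 146*c + 70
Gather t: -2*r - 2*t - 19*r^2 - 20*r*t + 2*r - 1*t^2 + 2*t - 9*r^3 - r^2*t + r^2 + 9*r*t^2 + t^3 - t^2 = -9*r^3 - 18*r^2 + t^3 + t^2*(9*r - 2) + t*(-r^2 - 20*r)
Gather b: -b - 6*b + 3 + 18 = 21 - 7*b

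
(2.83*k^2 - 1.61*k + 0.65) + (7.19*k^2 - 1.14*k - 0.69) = 10.02*k^2 - 2.75*k - 0.0399999999999999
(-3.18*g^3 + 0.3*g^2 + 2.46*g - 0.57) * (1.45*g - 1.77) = -4.611*g^4 + 6.0636*g^3 + 3.036*g^2 - 5.1807*g + 1.0089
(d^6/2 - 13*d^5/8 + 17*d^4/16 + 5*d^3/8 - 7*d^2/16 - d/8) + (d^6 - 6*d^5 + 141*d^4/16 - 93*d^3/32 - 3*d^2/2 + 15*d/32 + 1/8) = 3*d^6/2 - 61*d^5/8 + 79*d^4/8 - 73*d^3/32 - 31*d^2/16 + 11*d/32 + 1/8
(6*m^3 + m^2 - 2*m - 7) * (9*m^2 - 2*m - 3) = 54*m^5 - 3*m^4 - 38*m^3 - 62*m^2 + 20*m + 21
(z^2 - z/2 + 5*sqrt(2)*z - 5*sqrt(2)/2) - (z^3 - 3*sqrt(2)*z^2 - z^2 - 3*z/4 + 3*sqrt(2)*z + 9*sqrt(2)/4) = -z^3 + 2*z^2 + 3*sqrt(2)*z^2 + z/4 + 2*sqrt(2)*z - 19*sqrt(2)/4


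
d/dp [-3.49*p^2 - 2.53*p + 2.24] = -6.98*p - 2.53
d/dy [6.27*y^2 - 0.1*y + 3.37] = 12.54*y - 0.1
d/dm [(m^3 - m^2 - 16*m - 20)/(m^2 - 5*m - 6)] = (m^4 - 10*m^3 + 3*m^2 + 52*m - 4)/(m^4 - 10*m^3 + 13*m^2 + 60*m + 36)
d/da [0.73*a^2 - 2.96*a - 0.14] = 1.46*a - 2.96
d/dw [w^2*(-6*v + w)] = 3*w*(-4*v + w)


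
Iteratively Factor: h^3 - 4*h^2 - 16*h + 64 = (h - 4)*(h^2 - 16) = (h - 4)^2*(h + 4)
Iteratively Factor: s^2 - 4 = (s + 2)*(s - 2)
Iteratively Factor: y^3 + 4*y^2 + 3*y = (y + 3)*(y^2 + y) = (y + 1)*(y + 3)*(y)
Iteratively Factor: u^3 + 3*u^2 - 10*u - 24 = (u + 2)*(u^2 + u - 12) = (u - 3)*(u + 2)*(u + 4)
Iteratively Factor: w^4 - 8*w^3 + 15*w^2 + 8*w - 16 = (w - 4)*(w^3 - 4*w^2 - w + 4) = (w - 4)*(w - 1)*(w^2 - 3*w - 4) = (w - 4)*(w - 1)*(w + 1)*(w - 4)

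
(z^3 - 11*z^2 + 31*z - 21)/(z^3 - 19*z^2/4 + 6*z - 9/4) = 4*(z - 7)/(4*z - 3)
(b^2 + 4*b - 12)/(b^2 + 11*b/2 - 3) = 2*(b - 2)/(2*b - 1)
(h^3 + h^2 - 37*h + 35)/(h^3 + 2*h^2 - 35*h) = (h - 1)/h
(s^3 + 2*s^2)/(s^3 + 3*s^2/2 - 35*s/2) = 2*s*(s + 2)/(2*s^2 + 3*s - 35)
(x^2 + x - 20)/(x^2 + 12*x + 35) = (x - 4)/(x + 7)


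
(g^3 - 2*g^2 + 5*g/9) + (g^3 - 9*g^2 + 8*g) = 2*g^3 - 11*g^2 + 77*g/9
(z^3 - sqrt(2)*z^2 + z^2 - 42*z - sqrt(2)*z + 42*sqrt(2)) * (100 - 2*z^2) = -2*z^5 - 2*z^4 + 2*sqrt(2)*z^4 + 2*sqrt(2)*z^3 + 184*z^3 - 184*sqrt(2)*z^2 + 100*z^2 - 4200*z - 100*sqrt(2)*z + 4200*sqrt(2)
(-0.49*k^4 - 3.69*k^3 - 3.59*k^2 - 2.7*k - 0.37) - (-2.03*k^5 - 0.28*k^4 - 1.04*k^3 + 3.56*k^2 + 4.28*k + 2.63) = 2.03*k^5 - 0.21*k^4 - 2.65*k^3 - 7.15*k^2 - 6.98*k - 3.0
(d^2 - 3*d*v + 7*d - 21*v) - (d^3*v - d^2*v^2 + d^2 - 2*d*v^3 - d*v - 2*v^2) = -d^3*v + d^2*v^2 + 2*d*v^3 - 2*d*v + 7*d + 2*v^2 - 21*v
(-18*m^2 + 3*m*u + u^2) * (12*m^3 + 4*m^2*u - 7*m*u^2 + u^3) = -216*m^5 - 36*m^4*u + 150*m^3*u^2 - 35*m^2*u^3 - 4*m*u^4 + u^5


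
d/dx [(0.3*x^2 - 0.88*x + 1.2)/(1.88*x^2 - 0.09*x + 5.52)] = (1.6274*x^2 - 1.2*x - 4.7496)/(3.5344*x^4 - 0.3384*x^3 + 20.7633*x^2 - 0.9936*x + 30.4704)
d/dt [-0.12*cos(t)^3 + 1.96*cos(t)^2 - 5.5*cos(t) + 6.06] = (0.36*cos(t)^2 - 3.92*cos(t) + 5.5)*sin(t)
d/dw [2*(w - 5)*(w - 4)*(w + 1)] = 6*w^2 - 32*w + 22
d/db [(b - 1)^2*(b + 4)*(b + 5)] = 4*b^3 + 21*b^2 + 6*b - 31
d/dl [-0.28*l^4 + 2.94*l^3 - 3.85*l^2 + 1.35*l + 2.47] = -1.12*l^3 + 8.82*l^2 - 7.7*l + 1.35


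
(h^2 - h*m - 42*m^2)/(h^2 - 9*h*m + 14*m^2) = (h + 6*m)/(h - 2*m)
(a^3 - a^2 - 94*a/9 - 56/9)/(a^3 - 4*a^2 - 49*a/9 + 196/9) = (3*a + 2)/(3*a - 7)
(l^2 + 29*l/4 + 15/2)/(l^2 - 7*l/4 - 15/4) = (l + 6)/(l - 3)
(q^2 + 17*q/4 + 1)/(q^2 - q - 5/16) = 4*(q + 4)/(4*q - 5)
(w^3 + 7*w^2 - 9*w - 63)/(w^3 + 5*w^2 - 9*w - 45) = (w + 7)/(w + 5)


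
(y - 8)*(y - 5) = y^2 - 13*y + 40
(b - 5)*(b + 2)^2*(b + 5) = b^4 + 4*b^3 - 21*b^2 - 100*b - 100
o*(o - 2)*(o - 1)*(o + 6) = o^4 + 3*o^3 - 16*o^2 + 12*o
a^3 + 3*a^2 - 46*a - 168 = (a - 7)*(a + 4)*(a + 6)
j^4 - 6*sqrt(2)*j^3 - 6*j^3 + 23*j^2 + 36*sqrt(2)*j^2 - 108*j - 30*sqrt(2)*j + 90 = (j - 5)*(j - 1)*(j - 3*sqrt(2))^2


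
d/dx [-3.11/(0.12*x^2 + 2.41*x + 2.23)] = (0.7464*x + 7.4951)/(0.12*x^2 + 2.41*x + 2.23)^2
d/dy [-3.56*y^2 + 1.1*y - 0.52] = 1.1 - 7.12*y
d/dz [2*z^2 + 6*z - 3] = 4*z + 6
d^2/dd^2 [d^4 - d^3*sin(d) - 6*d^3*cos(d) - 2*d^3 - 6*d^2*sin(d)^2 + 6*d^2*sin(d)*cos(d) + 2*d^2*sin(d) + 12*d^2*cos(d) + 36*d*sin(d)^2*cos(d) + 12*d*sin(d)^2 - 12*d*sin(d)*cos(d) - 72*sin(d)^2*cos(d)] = d^3*sin(d) + 6*d^3*cos(d) + 34*d^2*sin(d) - 12*sqrt(2)*d^2*sin(2*d + pi/4) - 18*d^2*cos(d) + 12*d^2 - 54*d*sin(d) - 37*d*cos(d) + 48*d*cos(2*d) + 81*d*cos(3*d) - 12*d - 14*sin(d) + 30*sin(2*d) + 54*sin(3*d) + 42*cos(d) - 18*cos(2*d) - 162*cos(3*d) - 6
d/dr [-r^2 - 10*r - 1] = -2*r - 10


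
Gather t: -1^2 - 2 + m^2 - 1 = m^2 - 4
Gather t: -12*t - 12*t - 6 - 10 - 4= -24*t - 20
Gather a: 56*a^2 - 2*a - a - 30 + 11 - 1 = 56*a^2 - 3*a - 20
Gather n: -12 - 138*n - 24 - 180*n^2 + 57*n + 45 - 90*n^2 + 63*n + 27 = -270*n^2 - 18*n + 36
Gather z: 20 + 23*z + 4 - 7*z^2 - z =-7*z^2 + 22*z + 24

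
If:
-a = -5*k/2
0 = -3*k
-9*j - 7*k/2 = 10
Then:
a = 0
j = -10/9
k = 0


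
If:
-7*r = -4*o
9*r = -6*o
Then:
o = 0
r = 0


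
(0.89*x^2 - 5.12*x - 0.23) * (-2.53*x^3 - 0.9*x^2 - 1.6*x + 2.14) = -2.2517*x^5 + 12.1526*x^4 + 3.7659*x^3 + 10.3036*x^2 - 10.5888*x - 0.4922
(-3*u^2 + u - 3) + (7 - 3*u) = -3*u^2 - 2*u + 4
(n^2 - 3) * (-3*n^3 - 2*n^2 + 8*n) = -3*n^5 - 2*n^4 + 17*n^3 + 6*n^2 - 24*n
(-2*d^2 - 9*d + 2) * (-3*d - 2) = 6*d^3 + 31*d^2 + 12*d - 4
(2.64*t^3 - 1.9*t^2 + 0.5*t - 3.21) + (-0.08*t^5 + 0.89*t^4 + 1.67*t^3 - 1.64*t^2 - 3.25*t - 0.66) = -0.08*t^5 + 0.89*t^4 + 4.31*t^3 - 3.54*t^2 - 2.75*t - 3.87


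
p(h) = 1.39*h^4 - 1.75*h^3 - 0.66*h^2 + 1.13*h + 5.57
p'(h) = 5.56*h^3 - 5.25*h^2 - 1.32*h + 1.13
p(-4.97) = 1046.57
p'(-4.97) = -804.55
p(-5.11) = 1163.83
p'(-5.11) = -871.10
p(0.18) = 5.74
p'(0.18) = 0.75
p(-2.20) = 51.09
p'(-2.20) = -80.58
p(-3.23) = 205.30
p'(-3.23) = -236.74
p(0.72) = 5.76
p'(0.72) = -0.47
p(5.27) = 809.21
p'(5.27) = 662.15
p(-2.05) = 40.11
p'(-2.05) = -66.13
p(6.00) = 1412.03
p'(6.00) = 1005.17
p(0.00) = 5.57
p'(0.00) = 1.13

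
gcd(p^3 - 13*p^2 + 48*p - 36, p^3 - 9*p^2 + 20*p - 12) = p^2 - 7*p + 6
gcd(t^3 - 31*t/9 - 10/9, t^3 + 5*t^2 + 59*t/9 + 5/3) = t^2 + 2*t + 5/9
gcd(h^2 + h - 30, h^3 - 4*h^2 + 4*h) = 1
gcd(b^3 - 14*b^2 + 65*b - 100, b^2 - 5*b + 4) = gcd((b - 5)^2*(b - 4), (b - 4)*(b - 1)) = b - 4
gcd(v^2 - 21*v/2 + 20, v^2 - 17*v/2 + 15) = v - 5/2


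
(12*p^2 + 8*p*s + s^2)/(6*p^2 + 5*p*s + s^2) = (6*p + s)/(3*p + s)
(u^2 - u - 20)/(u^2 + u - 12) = (u - 5)/(u - 3)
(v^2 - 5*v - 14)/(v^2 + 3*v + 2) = (v - 7)/(v + 1)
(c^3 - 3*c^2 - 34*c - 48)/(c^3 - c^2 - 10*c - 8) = (c^2 - 5*c - 24)/(c^2 - 3*c - 4)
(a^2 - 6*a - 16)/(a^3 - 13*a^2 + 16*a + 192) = (a + 2)/(a^2 - 5*a - 24)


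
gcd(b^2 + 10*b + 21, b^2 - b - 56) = b + 7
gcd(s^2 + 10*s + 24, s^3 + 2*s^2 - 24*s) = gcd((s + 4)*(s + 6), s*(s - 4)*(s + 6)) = s + 6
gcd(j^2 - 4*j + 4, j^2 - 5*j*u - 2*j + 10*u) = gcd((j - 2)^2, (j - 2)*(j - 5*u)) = j - 2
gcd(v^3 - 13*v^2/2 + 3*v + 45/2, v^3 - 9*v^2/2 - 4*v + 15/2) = v^2 - 7*v/2 - 15/2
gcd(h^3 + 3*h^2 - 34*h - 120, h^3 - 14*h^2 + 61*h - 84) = 1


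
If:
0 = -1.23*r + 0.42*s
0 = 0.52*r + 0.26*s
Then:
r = 0.00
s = 0.00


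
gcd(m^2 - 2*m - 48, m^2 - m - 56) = m - 8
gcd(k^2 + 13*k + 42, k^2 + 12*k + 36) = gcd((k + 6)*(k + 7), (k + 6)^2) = k + 6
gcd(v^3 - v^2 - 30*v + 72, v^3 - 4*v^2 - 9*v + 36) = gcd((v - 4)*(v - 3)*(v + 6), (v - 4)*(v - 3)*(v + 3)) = v^2 - 7*v + 12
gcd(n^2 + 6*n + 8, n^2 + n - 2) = n + 2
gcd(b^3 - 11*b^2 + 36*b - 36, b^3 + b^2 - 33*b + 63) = b - 3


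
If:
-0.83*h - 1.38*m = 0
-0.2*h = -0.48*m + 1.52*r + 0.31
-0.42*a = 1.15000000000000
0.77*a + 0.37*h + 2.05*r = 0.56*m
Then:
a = -2.74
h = 52.95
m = -31.85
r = -17.23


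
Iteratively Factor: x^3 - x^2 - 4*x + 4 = (x - 2)*(x^2 + x - 2) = (x - 2)*(x + 2)*(x - 1)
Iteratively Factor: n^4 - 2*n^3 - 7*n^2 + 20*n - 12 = (n - 1)*(n^3 - n^2 - 8*n + 12) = (n - 1)*(n + 3)*(n^2 - 4*n + 4) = (n - 2)*(n - 1)*(n + 3)*(n - 2)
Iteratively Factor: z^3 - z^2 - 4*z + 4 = (z - 1)*(z^2 - 4) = (z - 2)*(z - 1)*(z + 2)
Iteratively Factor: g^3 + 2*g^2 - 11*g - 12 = (g + 4)*(g^2 - 2*g - 3) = (g - 3)*(g + 4)*(g + 1)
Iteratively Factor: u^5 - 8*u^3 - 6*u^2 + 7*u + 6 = (u + 2)*(u^4 - 2*u^3 - 4*u^2 + 2*u + 3) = (u - 1)*(u + 2)*(u^3 - u^2 - 5*u - 3) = (u - 3)*(u - 1)*(u + 2)*(u^2 + 2*u + 1) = (u - 3)*(u - 1)*(u + 1)*(u + 2)*(u + 1)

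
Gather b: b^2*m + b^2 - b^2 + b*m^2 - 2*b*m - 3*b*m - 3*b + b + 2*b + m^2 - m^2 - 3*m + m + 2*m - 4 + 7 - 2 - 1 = b^2*m + b*(m^2 - 5*m)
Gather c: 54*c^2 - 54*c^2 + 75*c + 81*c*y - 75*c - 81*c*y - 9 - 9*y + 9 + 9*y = 0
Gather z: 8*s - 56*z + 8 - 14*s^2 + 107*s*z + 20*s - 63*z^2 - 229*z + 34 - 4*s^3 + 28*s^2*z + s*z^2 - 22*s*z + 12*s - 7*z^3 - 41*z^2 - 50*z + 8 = -4*s^3 - 14*s^2 + 40*s - 7*z^3 + z^2*(s - 104) + z*(28*s^2 + 85*s - 335) + 50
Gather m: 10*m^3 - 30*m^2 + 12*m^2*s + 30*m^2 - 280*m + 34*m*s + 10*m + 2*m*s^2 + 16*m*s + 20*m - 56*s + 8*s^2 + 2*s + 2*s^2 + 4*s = 10*m^3 + 12*m^2*s + m*(2*s^2 + 50*s - 250) + 10*s^2 - 50*s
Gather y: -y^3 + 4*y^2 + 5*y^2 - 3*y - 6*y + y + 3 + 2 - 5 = -y^3 + 9*y^2 - 8*y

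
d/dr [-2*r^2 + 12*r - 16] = 12 - 4*r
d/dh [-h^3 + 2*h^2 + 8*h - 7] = -3*h^2 + 4*h + 8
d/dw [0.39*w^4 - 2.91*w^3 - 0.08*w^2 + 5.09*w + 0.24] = 1.56*w^3 - 8.73*w^2 - 0.16*w + 5.09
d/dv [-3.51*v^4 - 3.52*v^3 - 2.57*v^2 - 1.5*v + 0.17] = -14.04*v^3 - 10.56*v^2 - 5.14*v - 1.5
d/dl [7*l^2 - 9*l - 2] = 14*l - 9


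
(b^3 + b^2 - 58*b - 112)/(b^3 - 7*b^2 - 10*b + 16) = (b + 7)/(b - 1)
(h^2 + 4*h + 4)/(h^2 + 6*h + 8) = (h + 2)/(h + 4)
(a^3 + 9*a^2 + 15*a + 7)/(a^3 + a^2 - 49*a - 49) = (a + 1)/(a - 7)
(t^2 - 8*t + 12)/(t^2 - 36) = (t - 2)/(t + 6)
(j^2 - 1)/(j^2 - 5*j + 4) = (j + 1)/(j - 4)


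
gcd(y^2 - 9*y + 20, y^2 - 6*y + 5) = y - 5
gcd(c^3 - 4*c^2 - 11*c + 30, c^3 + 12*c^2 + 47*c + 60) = c + 3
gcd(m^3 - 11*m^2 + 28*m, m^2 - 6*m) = m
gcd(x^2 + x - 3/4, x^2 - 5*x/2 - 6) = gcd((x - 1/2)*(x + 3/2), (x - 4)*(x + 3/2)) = x + 3/2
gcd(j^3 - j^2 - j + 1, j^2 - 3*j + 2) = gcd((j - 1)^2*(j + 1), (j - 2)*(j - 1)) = j - 1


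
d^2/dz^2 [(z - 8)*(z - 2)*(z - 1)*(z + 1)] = 12*z^2 - 60*z + 30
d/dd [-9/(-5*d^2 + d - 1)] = 9*(1 - 10*d)/(5*d^2 - d + 1)^2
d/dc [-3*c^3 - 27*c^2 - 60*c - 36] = -9*c^2 - 54*c - 60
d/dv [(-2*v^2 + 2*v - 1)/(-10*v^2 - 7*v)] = (34*v^2 - 20*v - 7)/(v^2*(100*v^2 + 140*v + 49))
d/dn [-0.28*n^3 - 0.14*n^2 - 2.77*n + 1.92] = -0.84*n^2 - 0.28*n - 2.77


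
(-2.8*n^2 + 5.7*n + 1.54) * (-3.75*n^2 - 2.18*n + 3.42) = 10.5*n^4 - 15.271*n^3 - 27.777*n^2 + 16.1368*n + 5.2668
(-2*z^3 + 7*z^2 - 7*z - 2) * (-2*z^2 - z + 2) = 4*z^5 - 12*z^4 + 3*z^3 + 25*z^2 - 12*z - 4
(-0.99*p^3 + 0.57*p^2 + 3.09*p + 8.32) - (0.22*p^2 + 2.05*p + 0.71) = -0.99*p^3 + 0.35*p^2 + 1.04*p + 7.61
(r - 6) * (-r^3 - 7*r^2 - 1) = -r^4 - r^3 + 42*r^2 - r + 6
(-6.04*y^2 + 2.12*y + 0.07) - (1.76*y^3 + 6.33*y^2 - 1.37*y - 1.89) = -1.76*y^3 - 12.37*y^2 + 3.49*y + 1.96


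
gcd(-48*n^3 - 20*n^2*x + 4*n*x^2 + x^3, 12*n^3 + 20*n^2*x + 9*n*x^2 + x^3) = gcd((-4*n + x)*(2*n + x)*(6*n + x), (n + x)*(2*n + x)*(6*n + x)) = 12*n^2 + 8*n*x + x^2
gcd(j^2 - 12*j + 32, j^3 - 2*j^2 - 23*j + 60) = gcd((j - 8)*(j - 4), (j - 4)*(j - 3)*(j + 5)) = j - 4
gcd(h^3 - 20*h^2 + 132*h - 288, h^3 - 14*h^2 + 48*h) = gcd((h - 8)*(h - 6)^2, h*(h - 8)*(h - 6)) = h^2 - 14*h + 48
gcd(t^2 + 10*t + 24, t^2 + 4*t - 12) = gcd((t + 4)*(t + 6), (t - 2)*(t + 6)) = t + 6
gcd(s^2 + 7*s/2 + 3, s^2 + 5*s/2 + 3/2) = s + 3/2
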